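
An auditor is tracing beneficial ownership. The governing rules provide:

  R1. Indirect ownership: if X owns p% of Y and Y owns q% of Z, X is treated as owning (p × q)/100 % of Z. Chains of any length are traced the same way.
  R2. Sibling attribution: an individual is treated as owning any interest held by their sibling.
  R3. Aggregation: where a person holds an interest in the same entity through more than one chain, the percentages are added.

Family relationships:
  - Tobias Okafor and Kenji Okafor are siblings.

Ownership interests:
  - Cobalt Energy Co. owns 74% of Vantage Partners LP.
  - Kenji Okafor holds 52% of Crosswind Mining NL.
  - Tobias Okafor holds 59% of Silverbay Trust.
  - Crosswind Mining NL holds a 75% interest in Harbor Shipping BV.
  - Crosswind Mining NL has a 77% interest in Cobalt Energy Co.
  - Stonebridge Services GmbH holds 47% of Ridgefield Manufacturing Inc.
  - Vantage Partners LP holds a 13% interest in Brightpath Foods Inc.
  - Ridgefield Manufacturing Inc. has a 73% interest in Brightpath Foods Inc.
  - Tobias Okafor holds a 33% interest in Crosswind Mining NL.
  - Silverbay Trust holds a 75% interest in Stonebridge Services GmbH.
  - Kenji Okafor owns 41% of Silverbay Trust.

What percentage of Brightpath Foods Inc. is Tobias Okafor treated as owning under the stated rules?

By sibling attribution (R2), Tobias Okafor is treated as also owning Kenji Okafor's interest in Silverbay Trust, giving 59% + 41% = 100%.
By sibling attribution (R2), Tobias Okafor is treated as also owning Kenji Okafor's interest in Crosswind Mining NL, giving 33% + 52% = 85%.
Chain via Silverbay Trust → Stonebridge Services GmbH → Ridgefield Manufacturing Inc. (R1): 100% × 75% × 47% × 73% = 25.7325% of Brightpath Foods Inc.
Chain via Crosswind Mining NL → Cobalt Energy Co. → Vantage Partners LP (R1): 85% × 77% × 74% × 13% = 6.29629% of Brightpath Foods Inc.
Aggregating (R3): 25.7325% + 6.29629% = 32.02879%.

32.02879%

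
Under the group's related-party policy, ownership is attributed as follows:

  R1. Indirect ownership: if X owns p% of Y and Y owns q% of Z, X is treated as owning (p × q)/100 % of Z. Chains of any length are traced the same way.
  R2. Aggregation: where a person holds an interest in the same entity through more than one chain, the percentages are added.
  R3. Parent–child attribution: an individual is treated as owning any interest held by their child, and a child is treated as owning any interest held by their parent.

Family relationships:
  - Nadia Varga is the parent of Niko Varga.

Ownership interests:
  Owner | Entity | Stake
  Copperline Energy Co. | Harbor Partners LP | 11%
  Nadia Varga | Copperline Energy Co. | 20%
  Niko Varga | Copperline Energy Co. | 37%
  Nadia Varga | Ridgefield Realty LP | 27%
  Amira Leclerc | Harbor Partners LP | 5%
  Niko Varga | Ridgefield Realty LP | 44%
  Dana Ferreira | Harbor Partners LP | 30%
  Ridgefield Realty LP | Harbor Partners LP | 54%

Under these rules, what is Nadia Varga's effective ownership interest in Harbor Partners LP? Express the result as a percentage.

44.61%

By parent–child attribution (R3), Nadia Varga is treated as also owning Niko Varga's interest in Ridgefield Realty LP, giving 27% + 44% = 71%.
By parent–child attribution (R3), Nadia Varga is treated as also owning Niko Varga's interest in Copperline Energy Co, giving 20% + 37% = 57%.
Chain via Ridgefield Realty LP (R1): 71% × 54% = 38.34% of Harbor Partners LP.
Chain via Copperline Energy Co. (R1): 57% × 11% = 6.27% of Harbor Partners LP.
Aggregating (R2): 38.34% + 6.27% = 44.61%.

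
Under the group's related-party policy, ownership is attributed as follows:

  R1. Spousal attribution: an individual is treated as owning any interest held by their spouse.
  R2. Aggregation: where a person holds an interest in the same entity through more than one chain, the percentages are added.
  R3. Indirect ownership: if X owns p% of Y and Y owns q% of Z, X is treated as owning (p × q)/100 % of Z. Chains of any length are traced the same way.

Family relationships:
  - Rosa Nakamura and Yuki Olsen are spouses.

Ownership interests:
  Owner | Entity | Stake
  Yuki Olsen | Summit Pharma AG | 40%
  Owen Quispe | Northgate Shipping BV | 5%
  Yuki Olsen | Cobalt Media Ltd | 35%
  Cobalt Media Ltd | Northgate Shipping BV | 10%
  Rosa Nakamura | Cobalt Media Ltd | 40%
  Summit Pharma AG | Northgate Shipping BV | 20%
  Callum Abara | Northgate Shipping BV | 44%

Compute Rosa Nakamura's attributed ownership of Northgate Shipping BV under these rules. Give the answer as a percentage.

By spousal attribution (R1), Rosa Nakamura is treated as also owning Yuki Olsen's interest in Cobalt Media Ltd, giving 40% + 35% = 75%.
By spousal attribution (R1), Rosa Nakamura is treated as owning Yuki Olsen's 40% interest in Summit Pharma AG.
Chain via Cobalt Media Ltd (R3): 75% × 10% = 7.5% of Northgate Shipping BV.
Chain via Summit Pharma AG (R3): 40% × 20% = 8% of Northgate Shipping BV.
Aggregating (R2): 7.5% + 8% = 15.5%.

15.5%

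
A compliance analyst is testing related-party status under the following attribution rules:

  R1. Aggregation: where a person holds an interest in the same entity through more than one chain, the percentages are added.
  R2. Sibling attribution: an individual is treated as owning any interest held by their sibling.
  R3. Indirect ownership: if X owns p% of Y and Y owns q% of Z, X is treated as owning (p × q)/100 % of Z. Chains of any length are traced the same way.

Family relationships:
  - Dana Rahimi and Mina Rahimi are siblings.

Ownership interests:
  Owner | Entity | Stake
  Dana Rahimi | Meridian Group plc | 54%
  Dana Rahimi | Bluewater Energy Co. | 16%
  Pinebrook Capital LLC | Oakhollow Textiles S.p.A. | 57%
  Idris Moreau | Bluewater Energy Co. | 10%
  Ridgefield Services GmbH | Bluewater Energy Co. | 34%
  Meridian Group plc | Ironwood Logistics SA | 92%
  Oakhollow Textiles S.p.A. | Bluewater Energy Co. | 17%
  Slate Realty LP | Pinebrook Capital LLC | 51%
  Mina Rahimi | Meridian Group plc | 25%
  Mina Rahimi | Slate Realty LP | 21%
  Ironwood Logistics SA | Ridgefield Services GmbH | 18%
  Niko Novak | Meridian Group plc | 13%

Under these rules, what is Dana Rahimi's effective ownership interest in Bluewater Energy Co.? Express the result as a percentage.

By sibling attribution (R2), Dana Rahimi is treated as also owning Mina Rahimi's interest in Meridian Group plc, giving 54% + 25% = 79%.
By sibling attribution (R2), Dana Rahimi is treated as owning Mina Rahimi's 21% interest in Slate Realty LP.
Chain via Meridian Group plc → Ironwood Logistics SA → Ridgefield Services GmbH (R3): 79% × 92% × 18% × 34% = 4.448016% of Bluewater Energy Co.
Direct interest in Bluewater Energy Co: 16%.
Chain via Slate Realty LP → Pinebrook Capital LLC → Oakhollow Textiles S.p.A. (R3): 21% × 51% × 57% × 17% = 1.037799% of Bluewater Energy Co.
Aggregating (R1): 4.448016% + 16% + 1.037799% = 21.485815%.

21.485815%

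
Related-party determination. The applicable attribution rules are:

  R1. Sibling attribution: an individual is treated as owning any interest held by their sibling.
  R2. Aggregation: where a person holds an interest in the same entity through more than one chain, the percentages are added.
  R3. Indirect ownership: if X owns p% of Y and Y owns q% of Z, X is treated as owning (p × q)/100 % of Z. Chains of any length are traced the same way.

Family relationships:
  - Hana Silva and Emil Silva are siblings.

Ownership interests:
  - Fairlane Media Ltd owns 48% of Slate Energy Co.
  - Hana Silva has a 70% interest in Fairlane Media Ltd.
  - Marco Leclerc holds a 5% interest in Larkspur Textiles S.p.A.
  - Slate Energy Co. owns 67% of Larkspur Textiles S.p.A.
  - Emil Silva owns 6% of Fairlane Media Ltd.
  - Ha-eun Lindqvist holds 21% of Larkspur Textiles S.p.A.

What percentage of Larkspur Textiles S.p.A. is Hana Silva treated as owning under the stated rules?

By sibling attribution (R1), Hana Silva is treated as also owning Emil Silva's interest in Fairlane Media Ltd, giving 70% + 6% = 76%.
Chain via Fairlane Media Ltd → Slate Energy Co. (R3): 76% × 48% × 67% = 24.4416% of Larkspur Textiles S.p.A.

24.4416%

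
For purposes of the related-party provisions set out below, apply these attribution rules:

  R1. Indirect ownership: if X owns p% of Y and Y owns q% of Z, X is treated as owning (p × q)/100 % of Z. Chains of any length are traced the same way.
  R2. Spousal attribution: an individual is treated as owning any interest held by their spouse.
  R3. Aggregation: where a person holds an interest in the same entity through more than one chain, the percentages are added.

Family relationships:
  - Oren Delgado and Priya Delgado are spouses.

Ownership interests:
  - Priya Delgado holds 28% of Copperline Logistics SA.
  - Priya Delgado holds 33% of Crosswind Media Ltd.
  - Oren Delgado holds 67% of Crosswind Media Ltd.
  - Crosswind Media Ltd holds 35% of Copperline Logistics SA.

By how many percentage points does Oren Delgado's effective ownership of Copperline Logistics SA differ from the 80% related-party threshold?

By spousal attribution (R2), Oren Delgado is treated as also owning Priya Delgado's interest in Crosswind Media Ltd, giving 67% + 33% = 100%.
By spousal attribution (R2), Oren Delgado is treated as owning Priya Delgado's 28% interest in Copperline Logistics SA.
Chain via Crosswind Media Ltd (R1): 100% × 35% = 35% of Copperline Logistics SA.
Direct interest in Copperline Logistics SA: 28%.
Aggregating (R3): 35% + 28% = 63%.
63% falls short of the 80% threshold by 17 percentage points.

17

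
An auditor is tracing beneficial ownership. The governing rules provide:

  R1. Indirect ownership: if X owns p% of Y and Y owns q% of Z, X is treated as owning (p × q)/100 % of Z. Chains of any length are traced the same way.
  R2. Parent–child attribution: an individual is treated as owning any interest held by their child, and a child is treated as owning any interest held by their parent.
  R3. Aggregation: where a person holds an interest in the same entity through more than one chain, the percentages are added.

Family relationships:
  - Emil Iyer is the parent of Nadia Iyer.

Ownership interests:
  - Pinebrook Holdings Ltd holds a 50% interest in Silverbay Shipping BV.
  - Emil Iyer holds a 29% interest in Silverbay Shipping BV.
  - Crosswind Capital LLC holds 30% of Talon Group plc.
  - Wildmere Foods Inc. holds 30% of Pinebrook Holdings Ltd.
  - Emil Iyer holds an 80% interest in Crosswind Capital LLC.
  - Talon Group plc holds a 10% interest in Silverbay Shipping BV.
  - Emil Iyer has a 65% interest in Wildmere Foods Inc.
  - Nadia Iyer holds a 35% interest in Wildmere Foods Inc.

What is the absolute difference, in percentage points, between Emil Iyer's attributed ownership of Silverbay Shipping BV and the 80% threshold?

By parent–child attribution (R2), Emil Iyer is treated as also owning Nadia Iyer's interest in Wildmere Foods Inc, giving 65% + 35% = 100%.
Chain via Crosswind Capital LLC → Talon Group plc (R1): 80% × 30% × 10% = 2.4% of Silverbay Shipping BV.
Chain via Wildmere Foods Inc. → Pinebrook Holdings Ltd (R1): 100% × 30% × 50% = 15% of Silverbay Shipping BV.
Direct interest in Silverbay Shipping BV: 29%.
Aggregating (R3): 2.4% + 15% + 29% = 46.4%.
46.4% falls short of the 80% threshold by 33.6 percentage points.

33.6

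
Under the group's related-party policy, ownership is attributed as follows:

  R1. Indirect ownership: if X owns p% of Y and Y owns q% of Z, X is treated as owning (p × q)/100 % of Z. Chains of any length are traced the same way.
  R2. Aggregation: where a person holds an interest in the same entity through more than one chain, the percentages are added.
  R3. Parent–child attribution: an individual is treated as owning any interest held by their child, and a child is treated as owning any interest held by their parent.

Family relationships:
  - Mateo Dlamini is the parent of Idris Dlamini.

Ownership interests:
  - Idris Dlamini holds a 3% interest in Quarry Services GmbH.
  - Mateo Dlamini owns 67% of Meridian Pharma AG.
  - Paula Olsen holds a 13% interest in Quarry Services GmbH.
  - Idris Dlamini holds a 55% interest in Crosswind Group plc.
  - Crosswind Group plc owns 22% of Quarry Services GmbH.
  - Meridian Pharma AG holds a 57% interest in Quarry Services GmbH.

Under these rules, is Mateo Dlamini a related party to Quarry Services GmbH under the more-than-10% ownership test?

Yes

By parent–child attribution (R3), Mateo Dlamini is treated as owning Idris Dlamini's 55% interest in Crosswind Group plc.
By parent–child attribution (R3), Mateo Dlamini is treated as owning Idris Dlamini's 3% interest in Quarry Services GmbH.
Chain via Meridian Pharma AG (R1): 67% × 57% = 38.19% of Quarry Services GmbH.
Chain via Crosswind Group plc (R1): 55% × 22% = 12.1% of Quarry Services GmbH.
Direct interest in Quarry Services GmbH: 3%.
Aggregating (R2): 38.19% + 12.1% + 3% = 53.29%.
53.29% exceeds the 10% threshold, so Mateo is a related party to Quarry Services GmbH.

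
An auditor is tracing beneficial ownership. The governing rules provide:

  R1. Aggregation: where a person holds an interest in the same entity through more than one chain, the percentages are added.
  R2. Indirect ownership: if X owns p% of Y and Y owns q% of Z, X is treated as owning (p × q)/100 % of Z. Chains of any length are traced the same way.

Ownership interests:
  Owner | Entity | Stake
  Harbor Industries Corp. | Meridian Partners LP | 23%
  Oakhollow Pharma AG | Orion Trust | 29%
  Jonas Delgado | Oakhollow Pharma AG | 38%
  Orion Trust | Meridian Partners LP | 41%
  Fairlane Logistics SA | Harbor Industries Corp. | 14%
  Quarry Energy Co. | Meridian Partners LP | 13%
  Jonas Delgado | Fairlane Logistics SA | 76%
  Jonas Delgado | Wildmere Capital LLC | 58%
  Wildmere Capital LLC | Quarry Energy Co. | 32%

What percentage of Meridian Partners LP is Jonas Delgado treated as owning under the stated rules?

Chain via Oakhollow Pharma AG → Orion Trust (R2): 38% × 29% × 41% = 4.5182% of Meridian Partners LP.
Chain via Fairlane Logistics SA → Harbor Industries Corp. (R2): 76% × 14% × 23% = 2.4472% of Meridian Partners LP.
Chain via Wildmere Capital LLC → Quarry Energy Co. (R2): 58% × 32% × 13% = 2.4128% of Meridian Partners LP.
Aggregating (R1): 4.5182% + 2.4472% + 2.4128% = 9.3782%.

9.3782%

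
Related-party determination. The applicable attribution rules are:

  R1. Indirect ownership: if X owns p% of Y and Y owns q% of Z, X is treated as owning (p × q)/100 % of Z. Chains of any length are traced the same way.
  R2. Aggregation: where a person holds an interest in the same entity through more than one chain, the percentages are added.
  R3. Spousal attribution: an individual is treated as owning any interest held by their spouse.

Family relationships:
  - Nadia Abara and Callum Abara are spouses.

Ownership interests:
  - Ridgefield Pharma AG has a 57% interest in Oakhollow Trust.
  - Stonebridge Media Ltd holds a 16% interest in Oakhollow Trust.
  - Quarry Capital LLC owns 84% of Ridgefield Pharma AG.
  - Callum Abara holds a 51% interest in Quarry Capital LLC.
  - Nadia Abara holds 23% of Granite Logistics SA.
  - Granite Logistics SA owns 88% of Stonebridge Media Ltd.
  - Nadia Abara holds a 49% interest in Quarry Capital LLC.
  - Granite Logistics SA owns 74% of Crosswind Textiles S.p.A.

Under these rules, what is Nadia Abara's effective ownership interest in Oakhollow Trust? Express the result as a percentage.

51.1184%

By spousal attribution (R3), Nadia Abara is treated as also owning Callum Abara's interest in Quarry Capital LLC, giving 49% + 51% = 100%.
Chain via Granite Logistics SA → Stonebridge Media Ltd (R1): 23% × 88% × 16% = 3.2384% of Oakhollow Trust.
Chain via Quarry Capital LLC → Ridgefield Pharma AG (R1): 100% × 84% × 57% = 47.88% of Oakhollow Trust.
Aggregating (R2): 3.2384% + 47.88% = 51.1184%.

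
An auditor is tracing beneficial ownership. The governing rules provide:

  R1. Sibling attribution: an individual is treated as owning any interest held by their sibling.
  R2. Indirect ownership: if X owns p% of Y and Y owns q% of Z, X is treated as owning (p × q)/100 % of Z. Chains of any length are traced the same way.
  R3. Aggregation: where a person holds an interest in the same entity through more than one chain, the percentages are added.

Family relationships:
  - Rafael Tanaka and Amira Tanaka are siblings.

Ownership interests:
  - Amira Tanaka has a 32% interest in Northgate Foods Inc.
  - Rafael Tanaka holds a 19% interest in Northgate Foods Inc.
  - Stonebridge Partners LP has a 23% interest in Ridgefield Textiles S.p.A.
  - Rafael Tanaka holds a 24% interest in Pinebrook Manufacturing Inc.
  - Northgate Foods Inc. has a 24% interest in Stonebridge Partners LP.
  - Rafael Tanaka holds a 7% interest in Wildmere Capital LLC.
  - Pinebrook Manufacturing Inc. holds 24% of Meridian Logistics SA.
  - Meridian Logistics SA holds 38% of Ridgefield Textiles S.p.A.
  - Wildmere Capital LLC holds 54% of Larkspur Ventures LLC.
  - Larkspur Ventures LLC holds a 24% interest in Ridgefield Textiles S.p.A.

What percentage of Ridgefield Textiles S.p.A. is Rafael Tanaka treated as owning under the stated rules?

5.9112%

By sibling attribution (R1), Rafael Tanaka is treated as also owning Amira Tanaka's interest in Northgate Foods Inc, giving 19% + 32% = 51%.
Chain via Northgate Foods Inc. → Stonebridge Partners LP (R2): 51% × 24% × 23% = 2.8152% of Ridgefield Textiles S.p.A.
Chain via Wildmere Capital LLC → Larkspur Ventures LLC (R2): 7% × 54% × 24% = 0.9072% of Ridgefield Textiles S.p.A.
Chain via Pinebrook Manufacturing Inc. → Meridian Logistics SA (R2): 24% × 24% × 38% = 2.1888% of Ridgefield Textiles S.p.A.
Aggregating (R3): 2.8152% + 0.9072% + 2.1888% = 5.9112%.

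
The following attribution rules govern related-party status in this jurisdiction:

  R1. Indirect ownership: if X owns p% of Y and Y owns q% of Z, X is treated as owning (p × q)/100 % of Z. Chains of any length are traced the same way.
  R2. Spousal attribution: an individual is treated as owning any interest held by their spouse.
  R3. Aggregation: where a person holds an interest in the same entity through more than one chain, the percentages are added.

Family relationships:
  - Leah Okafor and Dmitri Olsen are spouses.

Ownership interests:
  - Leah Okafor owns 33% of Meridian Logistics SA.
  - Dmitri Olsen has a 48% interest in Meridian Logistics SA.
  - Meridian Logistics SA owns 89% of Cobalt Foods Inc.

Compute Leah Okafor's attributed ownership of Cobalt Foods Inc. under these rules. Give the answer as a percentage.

By spousal attribution (R2), Leah Okafor is treated as also owning Dmitri Olsen's interest in Meridian Logistics SA, giving 33% + 48% = 81%.
Chain via Meridian Logistics SA (R1): 81% × 89% = 72.09% of Cobalt Foods Inc.

72.09%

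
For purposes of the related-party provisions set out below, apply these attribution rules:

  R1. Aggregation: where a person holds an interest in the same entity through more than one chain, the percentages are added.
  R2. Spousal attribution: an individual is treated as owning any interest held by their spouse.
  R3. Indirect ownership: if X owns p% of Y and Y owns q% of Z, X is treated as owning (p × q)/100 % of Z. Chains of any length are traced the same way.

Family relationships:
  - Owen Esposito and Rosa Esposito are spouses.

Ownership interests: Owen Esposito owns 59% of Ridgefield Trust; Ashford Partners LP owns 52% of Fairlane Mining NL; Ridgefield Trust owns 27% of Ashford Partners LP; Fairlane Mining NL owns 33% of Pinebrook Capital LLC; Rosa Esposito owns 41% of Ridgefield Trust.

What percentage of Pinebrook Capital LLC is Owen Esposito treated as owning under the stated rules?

4.6332%

By spousal attribution (R2), Owen Esposito is treated as also owning Rosa Esposito's interest in Ridgefield Trust, giving 59% + 41% = 100%.
Chain via Ridgefield Trust → Ashford Partners LP → Fairlane Mining NL (R3): 100% × 27% × 52% × 33% = 4.6332% of Pinebrook Capital LLC.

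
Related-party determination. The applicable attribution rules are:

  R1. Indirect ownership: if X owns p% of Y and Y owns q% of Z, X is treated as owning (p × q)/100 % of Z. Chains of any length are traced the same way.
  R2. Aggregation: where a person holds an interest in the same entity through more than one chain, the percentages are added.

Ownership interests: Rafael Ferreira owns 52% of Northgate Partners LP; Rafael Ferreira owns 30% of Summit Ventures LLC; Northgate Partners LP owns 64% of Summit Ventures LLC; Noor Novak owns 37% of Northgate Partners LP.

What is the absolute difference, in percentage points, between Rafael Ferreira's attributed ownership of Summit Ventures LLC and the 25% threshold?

38.28

Chain via Northgate Partners LP (R1): 52% × 64% = 33.28% of Summit Ventures LLC.
Direct interest in Summit Ventures LLC: 30%.
Aggregating (R2): 33.28% + 30% = 63.28%.
63.28% exceeds the 25% threshold by 38.28 percentage points.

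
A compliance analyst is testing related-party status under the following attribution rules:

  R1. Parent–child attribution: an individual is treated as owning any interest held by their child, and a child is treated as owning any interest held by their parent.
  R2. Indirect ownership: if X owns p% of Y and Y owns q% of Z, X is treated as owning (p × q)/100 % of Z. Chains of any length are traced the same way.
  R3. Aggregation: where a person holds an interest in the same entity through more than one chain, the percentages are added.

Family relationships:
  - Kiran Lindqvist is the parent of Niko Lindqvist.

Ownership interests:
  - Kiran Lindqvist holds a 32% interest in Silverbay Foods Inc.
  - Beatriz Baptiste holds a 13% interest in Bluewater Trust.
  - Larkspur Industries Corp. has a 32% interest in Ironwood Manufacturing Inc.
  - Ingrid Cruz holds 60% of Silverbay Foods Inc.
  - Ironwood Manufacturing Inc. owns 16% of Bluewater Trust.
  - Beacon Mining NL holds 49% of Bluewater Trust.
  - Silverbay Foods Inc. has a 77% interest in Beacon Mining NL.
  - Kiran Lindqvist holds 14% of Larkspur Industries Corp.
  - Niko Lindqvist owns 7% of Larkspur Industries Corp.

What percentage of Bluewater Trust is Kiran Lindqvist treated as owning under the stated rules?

13.1488%

By parent–child attribution (R1), Kiran Lindqvist is treated as also owning Niko Lindqvist's interest in Larkspur Industries Corp, giving 14% + 7% = 21%.
Chain via Larkspur Industries Corp. → Ironwood Manufacturing Inc. (R2): 21% × 32% × 16% = 1.0752% of Bluewater Trust.
Chain via Silverbay Foods Inc. → Beacon Mining NL (R2): 32% × 77% × 49% = 12.0736% of Bluewater Trust.
Aggregating (R3): 1.0752% + 12.0736% = 13.1488%.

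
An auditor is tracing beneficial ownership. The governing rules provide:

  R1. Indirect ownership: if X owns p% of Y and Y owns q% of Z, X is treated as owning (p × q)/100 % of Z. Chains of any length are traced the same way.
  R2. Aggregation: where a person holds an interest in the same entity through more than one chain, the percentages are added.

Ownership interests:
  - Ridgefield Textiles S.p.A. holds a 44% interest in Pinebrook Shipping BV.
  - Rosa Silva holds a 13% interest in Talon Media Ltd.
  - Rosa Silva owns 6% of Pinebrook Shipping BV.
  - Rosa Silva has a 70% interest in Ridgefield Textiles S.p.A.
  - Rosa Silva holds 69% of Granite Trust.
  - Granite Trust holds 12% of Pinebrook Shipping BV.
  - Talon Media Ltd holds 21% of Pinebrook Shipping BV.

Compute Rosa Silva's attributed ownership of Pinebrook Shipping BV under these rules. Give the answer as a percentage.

Chain via Talon Media Ltd (R1): 13% × 21% = 2.73% of Pinebrook Shipping BV.
Chain via Ridgefield Textiles S.p.A. (R1): 70% × 44% = 30.8% of Pinebrook Shipping BV.
Chain via Granite Trust (R1): 69% × 12% = 8.28% of Pinebrook Shipping BV.
Direct interest in Pinebrook Shipping BV: 6%.
Aggregating (R2): 2.73% + 30.8% + 8.28% + 6% = 47.81%.

47.81%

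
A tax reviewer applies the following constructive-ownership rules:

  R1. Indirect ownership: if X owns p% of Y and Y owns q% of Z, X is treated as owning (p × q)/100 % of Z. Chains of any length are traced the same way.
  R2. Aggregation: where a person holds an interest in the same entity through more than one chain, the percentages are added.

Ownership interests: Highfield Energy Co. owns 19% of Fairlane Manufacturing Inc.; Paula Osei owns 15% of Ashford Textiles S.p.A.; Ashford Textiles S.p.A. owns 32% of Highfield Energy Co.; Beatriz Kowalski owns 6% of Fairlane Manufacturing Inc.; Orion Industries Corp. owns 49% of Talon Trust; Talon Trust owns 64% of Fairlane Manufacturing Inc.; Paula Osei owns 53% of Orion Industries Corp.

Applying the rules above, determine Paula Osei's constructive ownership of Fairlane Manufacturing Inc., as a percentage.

Chain via Orion Industries Corp. → Talon Trust (R1): 53% × 49% × 64% = 16.6208% of Fairlane Manufacturing Inc.
Chain via Ashford Textiles S.p.A. → Highfield Energy Co. (R1): 15% × 32% × 19% = 0.912% of Fairlane Manufacturing Inc.
Aggregating (R2): 16.6208% + 0.912% = 17.5328%.

17.5328%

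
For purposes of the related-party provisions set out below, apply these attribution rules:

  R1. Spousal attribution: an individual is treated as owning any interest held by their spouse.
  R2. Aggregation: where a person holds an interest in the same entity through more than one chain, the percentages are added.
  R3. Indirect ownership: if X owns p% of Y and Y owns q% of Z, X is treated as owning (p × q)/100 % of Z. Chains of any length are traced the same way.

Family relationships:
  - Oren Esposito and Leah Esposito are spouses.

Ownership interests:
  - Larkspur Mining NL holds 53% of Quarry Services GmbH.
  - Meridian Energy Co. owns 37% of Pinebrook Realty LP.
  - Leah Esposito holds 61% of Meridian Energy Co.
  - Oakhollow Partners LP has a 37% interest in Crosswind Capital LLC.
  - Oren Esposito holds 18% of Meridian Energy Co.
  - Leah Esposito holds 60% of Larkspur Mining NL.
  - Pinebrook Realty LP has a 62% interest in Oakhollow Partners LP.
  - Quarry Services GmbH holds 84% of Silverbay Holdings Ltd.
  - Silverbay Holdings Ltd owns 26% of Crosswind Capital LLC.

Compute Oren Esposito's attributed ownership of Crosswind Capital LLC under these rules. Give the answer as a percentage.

By spousal attribution (R1), Oren Esposito is treated as also owning Leah Esposito's interest in Meridian Energy Co, giving 18% + 61% = 79%.
By spousal attribution (R1), Oren Esposito is treated as owning Leah Esposito's 60% interest in Larkspur Mining NL.
Chain via Meridian Energy Co. → Pinebrook Realty LP → Oakhollow Partners LP (R3): 79% × 37% × 62% × 37% = 6.705362% of Crosswind Capital LLC.
Chain via Larkspur Mining NL → Quarry Services GmbH → Silverbay Holdings Ltd (R3): 60% × 53% × 84% × 26% = 6.94512% of Crosswind Capital LLC.
Aggregating (R2): 6.705362% + 6.94512% = 13.650482%.

13.650482%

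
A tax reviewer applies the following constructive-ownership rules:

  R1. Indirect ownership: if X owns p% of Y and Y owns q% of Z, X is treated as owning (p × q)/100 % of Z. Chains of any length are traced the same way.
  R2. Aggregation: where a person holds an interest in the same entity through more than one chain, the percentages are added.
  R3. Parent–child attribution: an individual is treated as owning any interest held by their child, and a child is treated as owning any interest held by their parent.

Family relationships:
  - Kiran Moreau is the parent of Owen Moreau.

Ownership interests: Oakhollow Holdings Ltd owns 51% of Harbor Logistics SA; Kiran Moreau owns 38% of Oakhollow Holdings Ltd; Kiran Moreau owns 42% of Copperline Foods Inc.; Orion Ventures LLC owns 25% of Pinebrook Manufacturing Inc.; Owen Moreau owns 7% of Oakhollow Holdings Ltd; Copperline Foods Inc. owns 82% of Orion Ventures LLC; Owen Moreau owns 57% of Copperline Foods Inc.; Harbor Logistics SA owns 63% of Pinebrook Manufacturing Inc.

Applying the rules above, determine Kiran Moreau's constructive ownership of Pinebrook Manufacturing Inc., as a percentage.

34.7535%

By parent–child attribution (R3), Kiran Moreau is treated as also owning Owen Moreau's interest in Copperline Foods Inc, giving 42% + 57% = 99%.
By parent–child attribution (R3), Kiran Moreau is treated as also owning Owen Moreau's interest in Oakhollow Holdings Ltd, giving 38% + 7% = 45%.
Chain via Copperline Foods Inc. → Orion Ventures LLC (R1): 99% × 82% × 25% = 20.295% of Pinebrook Manufacturing Inc.
Chain via Oakhollow Holdings Ltd → Harbor Logistics SA (R1): 45% × 51% × 63% = 14.4585% of Pinebrook Manufacturing Inc.
Aggregating (R2): 20.295% + 14.4585% = 34.7535%.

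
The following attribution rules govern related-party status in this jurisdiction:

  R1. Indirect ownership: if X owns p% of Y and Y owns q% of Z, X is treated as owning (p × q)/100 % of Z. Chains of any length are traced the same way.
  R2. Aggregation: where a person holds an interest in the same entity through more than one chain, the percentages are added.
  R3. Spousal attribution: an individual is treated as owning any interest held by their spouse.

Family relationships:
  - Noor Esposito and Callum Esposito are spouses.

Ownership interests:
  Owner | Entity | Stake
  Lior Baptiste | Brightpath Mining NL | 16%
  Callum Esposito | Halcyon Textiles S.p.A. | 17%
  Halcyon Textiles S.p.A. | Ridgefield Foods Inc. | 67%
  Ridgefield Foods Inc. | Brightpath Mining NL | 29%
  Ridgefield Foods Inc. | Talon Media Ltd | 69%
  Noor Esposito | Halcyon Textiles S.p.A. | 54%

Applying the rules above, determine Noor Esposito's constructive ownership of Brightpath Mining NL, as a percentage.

By spousal attribution (R3), Noor Esposito is treated as also owning Callum Esposito's interest in Halcyon Textiles S.p.A, giving 54% + 17% = 71%.
Chain via Halcyon Textiles S.p.A. → Ridgefield Foods Inc. (R1): 71% × 67% × 29% = 13.7953% of Brightpath Mining NL.

13.7953%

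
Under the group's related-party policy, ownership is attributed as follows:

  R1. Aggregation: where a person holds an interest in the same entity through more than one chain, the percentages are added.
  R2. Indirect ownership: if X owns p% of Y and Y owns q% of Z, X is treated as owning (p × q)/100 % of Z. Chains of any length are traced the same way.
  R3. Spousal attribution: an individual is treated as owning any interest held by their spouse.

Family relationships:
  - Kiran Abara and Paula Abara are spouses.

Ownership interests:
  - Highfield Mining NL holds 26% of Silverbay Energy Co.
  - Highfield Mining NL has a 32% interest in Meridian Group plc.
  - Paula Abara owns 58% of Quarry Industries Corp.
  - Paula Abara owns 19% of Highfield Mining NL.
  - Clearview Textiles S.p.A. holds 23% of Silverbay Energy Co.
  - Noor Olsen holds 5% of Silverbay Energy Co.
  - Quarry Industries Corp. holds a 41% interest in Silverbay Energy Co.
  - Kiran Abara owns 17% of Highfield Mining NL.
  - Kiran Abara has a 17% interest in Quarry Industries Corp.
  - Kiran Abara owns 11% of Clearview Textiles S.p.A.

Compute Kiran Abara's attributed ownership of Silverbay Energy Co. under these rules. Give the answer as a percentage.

42.64%

By spousal attribution (R3), Kiran Abara is treated as also owning Paula Abara's interest in Highfield Mining NL, giving 17% + 19% = 36%.
By spousal attribution (R3), Kiran Abara is treated as also owning Paula Abara's interest in Quarry Industries Corp, giving 17% + 58% = 75%.
Chain via Clearview Textiles S.p.A. (R2): 11% × 23% = 2.53% of Silverbay Energy Co.
Chain via Highfield Mining NL (R2): 36% × 26% = 9.36% of Silverbay Energy Co.
Chain via Quarry Industries Corp. (R2): 75% × 41% = 30.75% of Silverbay Energy Co.
Aggregating (R1): 2.53% + 9.36% + 30.75% = 42.64%.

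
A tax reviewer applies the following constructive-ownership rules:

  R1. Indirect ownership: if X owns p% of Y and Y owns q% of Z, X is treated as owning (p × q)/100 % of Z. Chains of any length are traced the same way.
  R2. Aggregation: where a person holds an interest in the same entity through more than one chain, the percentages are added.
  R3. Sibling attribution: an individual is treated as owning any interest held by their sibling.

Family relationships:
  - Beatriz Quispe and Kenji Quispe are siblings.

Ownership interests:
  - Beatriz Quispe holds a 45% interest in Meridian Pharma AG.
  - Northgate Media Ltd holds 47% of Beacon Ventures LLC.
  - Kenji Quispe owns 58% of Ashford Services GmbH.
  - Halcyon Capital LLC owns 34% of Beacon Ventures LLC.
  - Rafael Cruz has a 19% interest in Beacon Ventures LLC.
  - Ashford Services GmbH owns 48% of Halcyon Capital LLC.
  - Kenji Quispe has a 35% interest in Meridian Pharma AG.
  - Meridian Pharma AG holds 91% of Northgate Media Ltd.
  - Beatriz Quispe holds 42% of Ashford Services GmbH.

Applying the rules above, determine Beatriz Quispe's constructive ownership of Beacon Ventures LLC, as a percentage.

By sibling attribution (R3), Beatriz Quispe is treated as also owning Kenji Quispe's interest in Meridian Pharma AG, giving 45% + 35% = 80%.
By sibling attribution (R3), Beatriz Quispe is treated as also owning Kenji Quispe's interest in Ashford Services GmbH, giving 42% + 58% = 100%.
Chain via Meridian Pharma AG → Northgate Media Ltd (R1): 80% × 91% × 47% = 34.216% of Beacon Ventures LLC.
Chain via Ashford Services GmbH → Halcyon Capital LLC (R1): 100% × 48% × 34% = 16.32% of Beacon Ventures LLC.
Aggregating (R2): 34.216% + 16.32% = 50.536%.

50.536%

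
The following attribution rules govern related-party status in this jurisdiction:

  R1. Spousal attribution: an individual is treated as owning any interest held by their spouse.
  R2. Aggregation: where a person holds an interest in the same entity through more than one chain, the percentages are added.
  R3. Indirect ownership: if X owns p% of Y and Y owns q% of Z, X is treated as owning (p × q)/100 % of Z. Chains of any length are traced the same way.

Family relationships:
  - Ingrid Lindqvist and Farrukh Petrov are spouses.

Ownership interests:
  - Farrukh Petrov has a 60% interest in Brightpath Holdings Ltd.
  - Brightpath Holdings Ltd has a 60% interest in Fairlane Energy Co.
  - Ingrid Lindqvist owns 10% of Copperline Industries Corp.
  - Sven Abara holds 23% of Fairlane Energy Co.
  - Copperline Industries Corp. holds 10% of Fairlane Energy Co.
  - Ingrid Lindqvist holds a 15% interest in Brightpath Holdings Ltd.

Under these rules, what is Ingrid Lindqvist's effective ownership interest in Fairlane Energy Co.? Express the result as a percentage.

46%

By spousal attribution (R1), Ingrid Lindqvist is treated as also owning Farrukh Petrov's interest in Brightpath Holdings Ltd, giving 15% + 60% = 75%.
Chain via Copperline Industries Corp. (R3): 10% × 10% = 1% of Fairlane Energy Co.
Chain via Brightpath Holdings Ltd (R3): 75% × 60% = 45% of Fairlane Energy Co.
Aggregating (R2): 1% + 45% = 46%.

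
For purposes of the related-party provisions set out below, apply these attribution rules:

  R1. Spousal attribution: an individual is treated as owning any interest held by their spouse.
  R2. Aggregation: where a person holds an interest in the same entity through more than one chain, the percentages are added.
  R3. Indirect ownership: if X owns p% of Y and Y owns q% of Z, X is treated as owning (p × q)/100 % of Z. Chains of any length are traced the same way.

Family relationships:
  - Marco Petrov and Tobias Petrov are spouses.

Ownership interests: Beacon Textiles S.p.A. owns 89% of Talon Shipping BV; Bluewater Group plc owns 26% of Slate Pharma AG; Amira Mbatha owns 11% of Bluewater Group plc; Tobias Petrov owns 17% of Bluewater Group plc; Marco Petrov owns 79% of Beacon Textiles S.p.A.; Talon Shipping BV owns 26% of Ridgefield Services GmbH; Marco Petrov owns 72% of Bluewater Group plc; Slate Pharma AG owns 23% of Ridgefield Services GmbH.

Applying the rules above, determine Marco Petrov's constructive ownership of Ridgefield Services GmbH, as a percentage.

23.6028%

By spousal attribution (R1), Marco Petrov is treated as also owning Tobias Petrov's interest in Bluewater Group plc, giving 72% + 17% = 89%.
Chain via Bluewater Group plc → Slate Pharma AG (R3): 89% × 26% × 23% = 5.3222% of Ridgefield Services GmbH.
Chain via Beacon Textiles S.p.A. → Talon Shipping BV (R3): 79% × 89% × 26% = 18.2806% of Ridgefield Services GmbH.
Aggregating (R2): 5.3222% + 18.2806% = 23.6028%.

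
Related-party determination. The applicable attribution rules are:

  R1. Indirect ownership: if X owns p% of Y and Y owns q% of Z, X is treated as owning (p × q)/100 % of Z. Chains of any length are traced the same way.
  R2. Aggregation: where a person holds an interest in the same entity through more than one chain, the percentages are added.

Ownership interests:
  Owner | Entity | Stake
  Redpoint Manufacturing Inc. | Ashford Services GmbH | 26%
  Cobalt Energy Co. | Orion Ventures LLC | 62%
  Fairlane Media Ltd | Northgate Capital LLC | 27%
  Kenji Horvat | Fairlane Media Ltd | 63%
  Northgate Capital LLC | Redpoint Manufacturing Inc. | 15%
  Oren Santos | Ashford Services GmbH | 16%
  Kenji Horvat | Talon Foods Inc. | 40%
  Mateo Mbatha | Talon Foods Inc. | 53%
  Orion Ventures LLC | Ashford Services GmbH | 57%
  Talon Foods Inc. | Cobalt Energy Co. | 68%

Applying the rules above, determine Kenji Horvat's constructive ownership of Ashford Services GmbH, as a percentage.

10.27587%

Chain via Fairlane Media Ltd → Northgate Capital LLC → Redpoint Manufacturing Inc. (R1): 63% × 27% × 15% × 26% = 0.66339% of Ashford Services GmbH.
Chain via Talon Foods Inc. → Cobalt Energy Co. → Orion Ventures LLC (R1): 40% × 68% × 62% × 57% = 9.61248% of Ashford Services GmbH.
Aggregating (R2): 0.66339% + 9.61248% = 10.27587%.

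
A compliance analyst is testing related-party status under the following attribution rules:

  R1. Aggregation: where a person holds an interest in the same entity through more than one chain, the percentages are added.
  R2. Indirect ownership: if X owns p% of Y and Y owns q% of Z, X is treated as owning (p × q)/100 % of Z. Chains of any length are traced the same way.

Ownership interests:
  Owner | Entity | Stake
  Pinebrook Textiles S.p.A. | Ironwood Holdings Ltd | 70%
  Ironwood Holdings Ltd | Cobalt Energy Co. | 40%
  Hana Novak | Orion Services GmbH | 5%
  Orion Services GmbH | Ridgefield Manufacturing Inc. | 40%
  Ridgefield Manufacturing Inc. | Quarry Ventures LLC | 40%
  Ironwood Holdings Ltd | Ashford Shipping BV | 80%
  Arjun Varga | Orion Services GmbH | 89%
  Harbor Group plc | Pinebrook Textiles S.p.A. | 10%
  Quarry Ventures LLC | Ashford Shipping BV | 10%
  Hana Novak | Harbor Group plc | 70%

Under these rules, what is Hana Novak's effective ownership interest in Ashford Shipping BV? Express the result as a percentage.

Chain via Harbor Group plc → Pinebrook Textiles S.p.A. → Ironwood Holdings Ltd (R2): 70% × 10% × 70% × 80% = 3.92% of Ashford Shipping BV.
Chain via Orion Services GmbH → Ridgefield Manufacturing Inc. → Quarry Ventures LLC (R2): 5% × 40% × 40% × 10% = 0.08% of Ashford Shipping BV.
Aggregating (R1): 3.92% + 0.08% = 4%.

4%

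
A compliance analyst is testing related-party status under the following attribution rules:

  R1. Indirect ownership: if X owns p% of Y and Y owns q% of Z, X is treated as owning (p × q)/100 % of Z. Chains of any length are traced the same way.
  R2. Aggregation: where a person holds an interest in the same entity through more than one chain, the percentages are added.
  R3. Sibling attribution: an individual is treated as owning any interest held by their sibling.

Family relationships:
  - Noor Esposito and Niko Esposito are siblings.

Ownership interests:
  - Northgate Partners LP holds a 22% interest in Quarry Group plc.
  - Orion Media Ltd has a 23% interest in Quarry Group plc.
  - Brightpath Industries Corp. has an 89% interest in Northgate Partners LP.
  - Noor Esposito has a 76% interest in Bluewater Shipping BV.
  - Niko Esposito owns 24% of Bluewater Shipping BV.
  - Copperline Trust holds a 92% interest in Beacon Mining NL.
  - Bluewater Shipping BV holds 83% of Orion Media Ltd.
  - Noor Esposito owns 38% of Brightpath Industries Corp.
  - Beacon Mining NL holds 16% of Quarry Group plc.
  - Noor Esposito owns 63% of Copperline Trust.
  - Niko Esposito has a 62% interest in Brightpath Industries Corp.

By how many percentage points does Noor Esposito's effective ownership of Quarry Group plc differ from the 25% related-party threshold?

By sibling attribution (R3), Noor Esposito is treated as also owning Niko Esposito's interest in Bluewater Shipping BV, giving 76% + 24% = 100%.
By sibling attribution (R3), Noor Esposito is treated as also owning Niko Esposito's interest in Brightpath Industries Corp, giving 38% + 62% = 100%.
Chain via Copperline Trust → Beacon Mining NL (R1): 63% × 92% × 16% = 9.2736% of Quarry Group plc.
Chain via Bluewater Shipping BV → Orion Media Ltd (R1): 100% × 83% × 23% = 19.09% of Quarry Group plc.
Chain via Brightpath Industries Corp. → Northgate Partners LP (R1): 100% × 89% × 22% = 19.58% of Quarry Group plc.
Aggregating (R2): 9.2736% + 19.09% + 19.58% = 47.9436%.
47.9436% exceeds the 25% threshold by 22.9436 percentage points.

22.9436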